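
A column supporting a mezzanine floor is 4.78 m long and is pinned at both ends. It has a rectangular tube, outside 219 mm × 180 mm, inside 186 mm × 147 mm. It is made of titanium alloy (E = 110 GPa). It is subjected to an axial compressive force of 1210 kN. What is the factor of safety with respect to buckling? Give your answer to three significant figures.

Weak-axis I_min = (h_o·b_o³ − h_i·b_i³)/12 with b_o = 180, b_i = 147.0 mm (shorter outer/inner sides).
I_min = (219×180³ − 186.0×147.0³)/12 = 5.720×10^7 mm⁴
I = 5.720×10^7 mm⁴ = 5.720×10^-5 m⁴
Effective length L_e = K·L = 1 × 4.78 = 4.780 m
P_cr = π²EI / L_e² = π² × 110×10⁹ × 5.720×10^-5 / 4.780² = 2.718×10^6 N
Factor of safety n = P_cr / P = 2717.8 / 1210 = 2.25

n ≈ 2.25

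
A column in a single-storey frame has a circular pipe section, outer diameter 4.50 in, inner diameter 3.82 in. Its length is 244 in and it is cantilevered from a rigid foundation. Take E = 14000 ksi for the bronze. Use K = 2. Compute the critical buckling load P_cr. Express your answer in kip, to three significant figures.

d_o = 4.50 in, d_i = 3.82 in
I = π(d_o⁴ − d_i⁴)/64 = π(4.50⁴ − 3.820⁴)/64 = 9.676 in⁴
Effective length L_e = K·L = 2 × 244 = 488.0 in
P_cr = π²EI / L_e² = π² × 14000×10³ × 9.676 / 488.0² = 5.614×10^3 lb

P_cr ≈ 5.61 kip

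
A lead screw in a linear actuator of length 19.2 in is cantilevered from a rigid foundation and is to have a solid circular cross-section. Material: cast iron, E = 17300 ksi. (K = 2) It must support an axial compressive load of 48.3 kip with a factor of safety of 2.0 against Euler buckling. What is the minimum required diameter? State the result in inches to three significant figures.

Required P_cr = n·P = 2.0 × 48.3 = 96.60 kip
L_e = K·L = 2 × 19.2 = 38.40 in
Required I = P_cr·L_e²/(π²E) = 9.660×10^4 × 38.40² / (π² × 1.73×10^7) = 0.8342 in⁴
Solid circle: I = πd⁴/64  ⇒  d = (64I/π)^(1/4) = (64×0.8342/π)^(1/4) = 2.03 in

d ≈ 2.03 in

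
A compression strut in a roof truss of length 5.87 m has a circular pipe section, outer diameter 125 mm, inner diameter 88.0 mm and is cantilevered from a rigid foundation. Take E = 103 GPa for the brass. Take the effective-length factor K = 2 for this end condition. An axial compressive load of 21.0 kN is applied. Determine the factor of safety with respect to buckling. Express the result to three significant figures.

n ≈ 3.18

d_o = 125 mm, d_i = 88.0 mm
I = π(d_o⁴ − d_i⁴)/64 = π(125⁴ − 88.00⁴)/64 = 9.040×10^6 mm⁴
I = 9.040×10^6 mm⁴ = 9.040×10^-6 m⁴
Effective length L_e = K·L = 2 × 5.87 = 11.74 m
P_cr = π²EI / L_e² = π² × 103×10⁹ × 9.040×10^-6 / 11.74² = 6.668×10^4 N
Factor of safety n = P_cr / P = 66.679 / 21.0 = 3.18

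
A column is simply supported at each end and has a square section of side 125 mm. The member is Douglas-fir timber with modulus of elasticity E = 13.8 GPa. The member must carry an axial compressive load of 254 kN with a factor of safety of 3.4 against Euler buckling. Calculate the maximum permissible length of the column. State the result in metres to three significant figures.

L_max ≈ 1.79 m

I = a⁴/12 = 125⁴/12 = 2.035×10^7 mm⁴
I = 2.035×10^-5 m⁴
Required critical load P_cr = n·P = 3.4 × 254 = 863.6 kN = 8.636×10^5 N
From P_cr = π²EI/(K·L)²:  L = (1/K)·√(π²EI/P_cr) = (1/1)·√(π²×1.38×10^10×2.035×10^-5/8.636×10^5)
L = 1.79 m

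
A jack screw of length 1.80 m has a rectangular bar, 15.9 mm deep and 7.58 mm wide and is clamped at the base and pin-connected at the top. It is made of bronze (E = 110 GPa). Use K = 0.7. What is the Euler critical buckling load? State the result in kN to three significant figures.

P_cr ≈ 0.395 kN

Buckling occurs about the weak axis: I_min = h·b³/12 with b = 7.58 mm (the shorter side).
I_min = 15.9×7.58³/12 = 577.1 mm⁴
I = 577.1 mm⁴ = 5.771×10^-10 m⁴
Effective length L_e = K·L = 0.7 × 1.80 = 1.260 m
P_cr = π²EI / L_e² = π² × 110×10⁹ × 5.771×10^-10 / 1.260² = 394.6 N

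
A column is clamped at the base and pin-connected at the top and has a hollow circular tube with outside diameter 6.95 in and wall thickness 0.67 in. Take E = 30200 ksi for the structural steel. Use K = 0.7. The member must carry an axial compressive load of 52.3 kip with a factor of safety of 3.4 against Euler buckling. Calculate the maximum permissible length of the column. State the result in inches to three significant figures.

Inner diameter d_i = 6.95 − 2×0.67 = 5.610 in
I = π(d_o⁴ − d_i⁴)/64 = π(6.95⁴ − 5.610⁴)/64 = 65.91 in⁴
Required critical load P_cr = n·P = 3.4 × 52.3 = 177.8 kip = 1.778×10^5 lb
From P_cr = π²EI/(K·L)²:  L = (1/K)·√(π²EI/P_cr) = (1/0.7)·√(π²×3.02×10^7×65.91/1.778×10^5)
L = 475 in

L_max ≈ 475 in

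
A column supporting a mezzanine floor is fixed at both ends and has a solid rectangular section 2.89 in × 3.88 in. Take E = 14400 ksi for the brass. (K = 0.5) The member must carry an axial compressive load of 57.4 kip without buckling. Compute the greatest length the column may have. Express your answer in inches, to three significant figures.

L_max ≈ 278 in

Buckling occurs about the weak axis: I_min = h·b³/12 with b = 2.89 in (the shorter side).
I_min = 3.88×2.89³/12 = 7.804 in⁴
At the buckling limit P_cr = P = 5.740×10^4 lb
From P_cr = π²EI/(K·L)²:  L = (1/K)·√(π²EI/P_cr) = (1/0.5)·√(π²×1.44×10^7×7.804/5.740×10^4)
L = 278 in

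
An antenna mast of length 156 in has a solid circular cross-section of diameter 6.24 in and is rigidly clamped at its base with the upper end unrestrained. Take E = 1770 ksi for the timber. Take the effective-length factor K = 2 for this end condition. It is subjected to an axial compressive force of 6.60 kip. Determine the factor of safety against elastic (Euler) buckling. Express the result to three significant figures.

n ≈ 2.02

I = πd⁴/64 = π×6.24⁴/64 = 74.42 in⁴
Effective length L_e = K·L = 2 × 156 = 312.0 in
P_cr = π²EI / L_e² = π² × 1770×10³ × 74.42 / 312.0² = 1.336×10^4 lb
Factor of safety n = P_cr / P = 13.356 / 6.60 = 2.02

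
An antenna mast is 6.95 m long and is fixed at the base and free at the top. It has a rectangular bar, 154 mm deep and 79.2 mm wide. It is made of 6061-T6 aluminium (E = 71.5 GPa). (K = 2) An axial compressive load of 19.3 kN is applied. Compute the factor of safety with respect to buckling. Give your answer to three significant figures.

n ≈ 1.21

Buckling occurs about the weak axis: I_min = h·b³/12 with b = 79.2 mm (the shorter side).
I_min = 154×79.2³/12 = 6.376×10^6 mm⁴
I = 6.376×10^6 mm⁴ = 6.376×10^-6 m⁴
Effective length L_e = K·L = 2 × 6.95 = 13.90 m
P_cr = π²EI / L_e² = π² × 71.5×10⁹ × 6.376×10^-6 / 13.90² = 2.329×10^4 N
Factor of safety n = P_cr / P = 23.286 / 19.3 = 1.21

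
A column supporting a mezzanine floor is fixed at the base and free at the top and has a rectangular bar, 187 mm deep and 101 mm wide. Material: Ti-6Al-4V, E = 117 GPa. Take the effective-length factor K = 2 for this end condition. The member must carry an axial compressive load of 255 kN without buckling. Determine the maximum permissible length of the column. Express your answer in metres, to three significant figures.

Buckling occurs about the weak axis: I_min = h·b³/12 with b = 101 mm (the shorter side).
I_min = 187×101³/12 = 1.606×10^7 mm⁴
I = 1.606×10^-5 m⁴
At the buckling limit P_cr = P = 2.550×10^5 N
From P_cr = π²EI/(K·L)²:  L = (1/K)·√(π²EI/P_cr) = (1/2)·√(π²×1.17×10^11×1.606×10^-5/2.550×10^5)
L = 4.26 m

L_max ≈ 4.26 m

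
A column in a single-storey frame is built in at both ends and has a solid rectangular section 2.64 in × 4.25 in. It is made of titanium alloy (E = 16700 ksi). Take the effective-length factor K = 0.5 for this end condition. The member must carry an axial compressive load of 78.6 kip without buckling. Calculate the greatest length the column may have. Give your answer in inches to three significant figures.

L_max ≈ 234 in

Buckling occurs about the weak axis: I_min = h·b³/12 with b = 2.64 in (the shorter side).
I_min = 4.25×2.64³/12 = 6.517 in⁴
At the buckling limit P_cr = P = 7.860×10^4 lb
From P_cr = π²EI/(K·L)²:  L = (1/K)·√(π²EI/P_cr) = (1/0.5)·√(π²×1.67×10^7×6.517/7.860×10^4)
L = 234 in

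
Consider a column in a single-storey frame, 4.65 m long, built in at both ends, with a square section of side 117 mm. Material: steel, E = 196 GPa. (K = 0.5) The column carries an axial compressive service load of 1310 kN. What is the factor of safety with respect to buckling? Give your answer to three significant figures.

n ≈ 4.27

I = a⁴/12 = 117⁴/12 = 1.562×10^7 mm⁴
I = 1.562×10^7 mm⁴ = 1.562×10^-5 m⁴
Effective length L_e = K·L = 0.5 × 4.65 = 2.325 m
P_cr = π²EI / L_e² = π² × 196×10⁹ × 1.562×10^-5 / 2.325² = 5.588×10^6 N
Factor of safety n = P_cr / P = 5588.2 / 1310 = 4.27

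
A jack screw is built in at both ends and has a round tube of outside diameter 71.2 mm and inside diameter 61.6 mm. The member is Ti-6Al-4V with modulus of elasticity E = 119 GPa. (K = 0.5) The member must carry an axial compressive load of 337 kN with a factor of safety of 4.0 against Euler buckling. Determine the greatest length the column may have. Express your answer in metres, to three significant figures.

L_max ≈ 1.39 m

d_o = 71.2 mm, d_i = 61.6 mm
I = π(d_o⁴ − d_i⁴)/64 = π(71.2⁴ − 61.60⁴)/64 = 5.547×10^5 mm⁴
I = 5.547×10^-7 m⁴
Required critical load P_cr = n·P = 4.0 × 337 = 1348 kN = 1.348×10^6 N
From P_cr = π²EI/(K·L)²:  L = (1/K)·√(π²EI/P_cr) = (1/0.5)·√(π²×1.19×10^11×5.547×10^-7/1.348×10^6)
L = 1.39 m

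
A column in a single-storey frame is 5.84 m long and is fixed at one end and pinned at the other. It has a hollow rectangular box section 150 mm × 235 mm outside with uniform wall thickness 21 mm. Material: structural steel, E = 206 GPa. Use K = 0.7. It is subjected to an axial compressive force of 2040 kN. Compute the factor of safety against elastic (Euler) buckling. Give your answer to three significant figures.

Inner dimensions: h_i = 235 − 2×21 = 193.0 mm, b_i = 150 − 2×21 = 108.0 mm
Weak-axis I_min = (h_o·b_o³ − h_i·b_i³)/12 with b_o = 150, b_i = 108.0 mm (shorter outer/inner sides).
I_min = (235×150³ − 193.0×108.0³)/12 = 4.583×10^7 mm⁴
I = 4.583×10^7 mm⁴ = 4.583×10^-5 m⁴
Effective length L_e = K·L = 0.7 × 5.84 = 4.088 m
P_cr = π²EI / L_e² = π² × 206×10⁹ × 4.583×10^-5 / 4.088² = 5.576×10^6 N
Factor of safety n = P_cr / P = 5576.1 / 2040 = 2.73

n ≈ 2.73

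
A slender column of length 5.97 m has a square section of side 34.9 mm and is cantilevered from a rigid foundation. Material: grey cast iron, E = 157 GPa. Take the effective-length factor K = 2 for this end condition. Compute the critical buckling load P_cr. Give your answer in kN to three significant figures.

I = a⁴/12 = 34.9⁴/12 = 1.236×10^5 mm⁴
I = 1.236×10^5 mm⁴ = 1.236×10^-7 m⁴
Effective length L_e = K·L = 2 × 5.97 = 11.94 m
P_cr = π²EI / L_e² = π² × 157×10⁹ × 1.236×10^-7 / 11.94² = 1.344×10^3 N

P_cr ≈ 1.34 kN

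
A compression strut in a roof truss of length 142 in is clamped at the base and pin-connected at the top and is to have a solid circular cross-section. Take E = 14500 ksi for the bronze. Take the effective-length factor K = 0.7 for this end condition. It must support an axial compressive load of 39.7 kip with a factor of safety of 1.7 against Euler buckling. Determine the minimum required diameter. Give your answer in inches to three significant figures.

Required P_cr = n·P = 1.7 × 39.7 = 67.49 kip
L_e = K·L = 0.7 × 142 = 99.40 in
Required I = P_cr·L_e²/(π²E) = 6.749×10^4 × 99.40² / (π² × 1.45×10^7) = 4.660 in⁴
Solid circle: I = πd⁴/64  ⇒  d = (64I/π)^(1/4) = (64×4.660/π)^(1/4) = 3.12 in

d ≈ 3.12 in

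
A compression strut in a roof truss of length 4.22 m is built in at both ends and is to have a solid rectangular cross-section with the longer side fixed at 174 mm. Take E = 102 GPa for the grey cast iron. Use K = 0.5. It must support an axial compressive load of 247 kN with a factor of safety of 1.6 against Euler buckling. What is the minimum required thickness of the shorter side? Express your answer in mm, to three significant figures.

b ≈ 49.4 mm

Required P_cr = n·P = 1.6 × 247 = 395.2 kN
L_e = K·L = 0.5 × 4.22 = 2.110 m
Required I = P_cr·L_e²/(π²E) = 3.952×10^5 × 2.110² / (π² × 1.02×10^11) = 1.748×10^-6 m⁴
I_req = 1.748×10^6 mm⁴
Rectangle, weak axis: I_min = h·b³/12 with h = 174 mm fixed  ⇒  b = (12I/h)^(1/3) = 49.4 mm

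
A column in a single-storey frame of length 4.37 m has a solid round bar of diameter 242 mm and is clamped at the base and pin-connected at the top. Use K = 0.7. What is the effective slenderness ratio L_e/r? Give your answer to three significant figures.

λ ≈ 50.6

I = πd⁴/64 = π×242⁴/64 = 1.684×10^8 mm⁴
A = 4.600×10^4 mm²;  r_min = √(I/A) = √(1.684×10^8/4.600×10^4) = 60.50 mm
L_e = K·L = 0.7 × 4.37 m = 3.059 m = 3059.0 mm
λ = L_e / r_min = 3059.0 / 60.50 = 50.6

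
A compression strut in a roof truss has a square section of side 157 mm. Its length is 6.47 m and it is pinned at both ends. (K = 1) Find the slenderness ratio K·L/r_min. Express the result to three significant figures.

I = a⁴/12 = 157⁴/12 = 5.063×10^7 mm⁴
A = 2.465×10^4 mm²;  r_min = √(I/A) = √(5.063×10^7/2.465×10^4) = 45.32 mm
L_e = K·L = 1 × 6.47 m = 6.470 m = 6470.0 mm
λ = L_e / r_min = 6470.0 / 45.32 = 143

λ ≈ 143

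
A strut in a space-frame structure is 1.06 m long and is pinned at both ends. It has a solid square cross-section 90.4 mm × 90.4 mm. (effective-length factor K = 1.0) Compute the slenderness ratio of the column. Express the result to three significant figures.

I = a⁴/12 = 90.4⁴/12 = 5.565×10^6 mm⁴
A = 8.172×10^3 mm²;  r_min = √(I/A) = √(5.565×10^6/8.172×10^3) = 26.10 mm
L_e = K·L = 1 × 1.06 m = 1.060 m = 1060.0 mm
λ = L_e / r_min = 1060.0 / 26.10 = 40.6

λ ≈ 40.6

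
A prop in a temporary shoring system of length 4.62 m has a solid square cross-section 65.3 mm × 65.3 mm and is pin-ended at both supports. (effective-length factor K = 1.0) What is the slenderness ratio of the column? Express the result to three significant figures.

λ ≈ 245

I = a⁴/12 = 65.3⁴/12 = 1.515×10^6 mm⁴
A = 4.264×10^3 mm²;  r_min = √(I/A) = √(1.515×10^6/4.264×10^3) = 18.85 mm
L_e = K·L = 1 × 4.62 m = 4.620 m = 4620.0 mm
λ = L_e / r_min = 4620.0 / 18.85 = 245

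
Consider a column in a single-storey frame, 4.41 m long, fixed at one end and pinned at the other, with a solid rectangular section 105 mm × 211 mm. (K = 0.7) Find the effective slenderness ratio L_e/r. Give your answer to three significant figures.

For a rectangle r_min = b/√12 = 105/√12 = 30.31 mm
L_e = K·L = 0.7 × 4.41 m = 3.087 m = 3087.0 mm
λ = L_e / r_min = 3087.0 / 30.31 = 102

λ ≈ 102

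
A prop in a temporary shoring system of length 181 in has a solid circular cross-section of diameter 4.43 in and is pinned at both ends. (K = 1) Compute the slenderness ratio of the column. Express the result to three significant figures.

I = πd⁴/64 = π×4.43⁴/64 = 18.91 in⁴
A = 15.41 in²;  r_min = √(I/A) = √(18.91/15.41) = 1.108 in
L_e = K·L = 1 × 181 = 181.0 in
λ = L_e / r_min = 181.00 / 1.108 = 163

λ ≈ 163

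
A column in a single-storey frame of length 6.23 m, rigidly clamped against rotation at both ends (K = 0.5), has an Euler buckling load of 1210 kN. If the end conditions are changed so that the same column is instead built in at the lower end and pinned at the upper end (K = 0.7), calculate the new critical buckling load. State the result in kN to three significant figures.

P_cr ∝ 1/K², so P_cr,new = P_cr,old × (K_old/K_new)² = 1210 × (0.5/0.7)²
= 1210 × 0.5102 = 617 kN

P_cr ≈ 617 kN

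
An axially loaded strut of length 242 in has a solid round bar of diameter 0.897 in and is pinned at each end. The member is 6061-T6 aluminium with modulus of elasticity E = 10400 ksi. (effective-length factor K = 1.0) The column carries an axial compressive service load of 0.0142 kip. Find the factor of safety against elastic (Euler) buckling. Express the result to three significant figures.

I = πd⁴/64 = π×0.897⁴/64 = 3.178×10^-2 in⁴
Effective length L_e = K·L = 1 × 242 = 242.0 in
P_cr = π²EI / L_e² = π² × 10400×10³ × 3.178×10^-2 / 242.0² = 55.70 lb
Factor of safety n = P_cr / P = 0.055698 / 0.0142 = 3.92

n ≈ 3.92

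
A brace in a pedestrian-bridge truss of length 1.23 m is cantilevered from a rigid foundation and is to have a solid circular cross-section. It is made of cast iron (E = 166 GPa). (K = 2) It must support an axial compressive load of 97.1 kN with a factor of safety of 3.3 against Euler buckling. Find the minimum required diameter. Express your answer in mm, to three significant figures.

Required P_cr = n·P = 3.3 × 97.1 = 320.4 kN
L_e = K·L = 2 × 1.23 = 2.460 m
Required I = P_cr·L_e²/(π²E) = 3.204×10^5 × 2.460² / (π² × 1.66×10^11) = 1.184×10^-6 m⁴
I_req = 1.184×10^6 mm⁴
Solid circle: I = πd⁴/64  ⇒  d = (64I/π)^(1/4) = (64×1.184×10^6/π)^(1/4) = 70.1 mm

d ≈ 70.1 mm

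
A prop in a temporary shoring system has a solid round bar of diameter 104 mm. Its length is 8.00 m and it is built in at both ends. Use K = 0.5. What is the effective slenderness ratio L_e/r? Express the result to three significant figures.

I = πd⁴/64 = π×104⁴/64 = 5.743×10^6 mm⁴
A = 8.495×10^3 mm²;  r_min = √(I/A) = √(5.743×10^6/8.495×10^3) = 26.00 mm
L_e = K·L = 0.5 × 8.00 m = 4.000 m = 4000.0 mm
λ = L_e / r_min = 4000.0 / 26.00 = 154

λ ≈ 154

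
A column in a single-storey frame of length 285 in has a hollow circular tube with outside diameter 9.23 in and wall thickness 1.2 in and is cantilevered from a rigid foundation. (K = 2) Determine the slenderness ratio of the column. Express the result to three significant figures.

Inner diameter d_i = 9.23 − 2×1.2 = 6.830 in
I = π(d_o⁴ − d_i⁴)/64 = π(9.23⁴ − 6.830⁴)/64 = 249.4 in⁴
A = 30.27 in²;  r_min = √(I/A) = √(249.4/30.27) = 2.871 in
L_e = K·L = 2 × 285 = 570.0 in
λ = L_e / r_min = 570.00 / 2.871 = 199

λ ≈ 199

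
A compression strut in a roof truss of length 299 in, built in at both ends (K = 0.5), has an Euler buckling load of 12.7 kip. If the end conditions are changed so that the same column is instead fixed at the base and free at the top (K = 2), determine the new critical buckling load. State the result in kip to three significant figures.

P_cr ∝ 1/K², so P_cr,new = P_cr,old × (K_old/K_new)² = 12.7 × (0.5/2)²
= 12.7 × 0.06250 = 0.794 kip

P_cr ≈ 0.794 kip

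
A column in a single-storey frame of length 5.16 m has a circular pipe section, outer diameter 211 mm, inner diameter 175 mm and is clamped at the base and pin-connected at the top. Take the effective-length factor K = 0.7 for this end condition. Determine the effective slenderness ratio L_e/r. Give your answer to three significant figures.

λ ≈ 52.7

d_o = 211 mm, d_i = 175 mm
I = π(d_o⁴ − d_i⁴)/64 = π(211⁴ − 175.0⁴)/64 = 5.126×10^7 mm⁴
A = 1.091×10^4 mm²;  r_min = √(I/A) = √(5.126×10^7/1.091×10^4) = 68.53 mm
L_e = K·L = 0.7 × 5.16 m = 3.612 m = 3612.0 mm
λ = L_e / r_min = 3612.0 / 68.53 = 52.7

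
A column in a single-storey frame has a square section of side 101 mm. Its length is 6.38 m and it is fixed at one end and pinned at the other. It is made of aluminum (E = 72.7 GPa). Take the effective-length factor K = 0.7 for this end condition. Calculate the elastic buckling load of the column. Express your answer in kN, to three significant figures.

I = a⁴/12 = 101⁴/12 = 8.672×10^6 mm⁴
I = 8.672×10^6 mm⁴ = 8.672×10^-6 m⁴
Effective length L_e = K·L = 0.7 × 6.38 = 4.466 m
P_cr = π²EI / L_e² = π² × 72.7×10⁹ × 8.672×10^-6 / 4.466² = 3.120×10^5 N

P_cr ≈ 312 kN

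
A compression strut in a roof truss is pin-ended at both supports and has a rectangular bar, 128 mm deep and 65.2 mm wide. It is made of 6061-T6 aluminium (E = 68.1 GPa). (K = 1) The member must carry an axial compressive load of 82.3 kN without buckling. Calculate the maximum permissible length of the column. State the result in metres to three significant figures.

L_max ≈ 4.91 m

Buckling occurs about the weak axis: I_min = h·b³/12 with b = 65.2 mm (the shorter side).
I_min = 128×65.2³/12 = 2.956×10^6 mm⁴
I = 2.956×10^-6 m⁴
At the buckling limit P_cr = P = 8.230×10^4 N
From P_cr = π²EI/(K·L)²:  L = (1/K)·√(π²EI/P_cr) = (1/1)·√(π²×6.81×10^10×2.956×10^-6/8.230×10^4)
L = 4.91 m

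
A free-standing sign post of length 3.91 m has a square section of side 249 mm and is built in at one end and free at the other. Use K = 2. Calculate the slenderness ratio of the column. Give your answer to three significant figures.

λ ≈ 109

For a square r = a/√12 = 249/√12 = 71.88 mm
L_e = K·L = 2 × 3.91 m = 7.820 m = 7820.0 mm
λ = L_e / r_min = 7820.0 / 71.88 = 109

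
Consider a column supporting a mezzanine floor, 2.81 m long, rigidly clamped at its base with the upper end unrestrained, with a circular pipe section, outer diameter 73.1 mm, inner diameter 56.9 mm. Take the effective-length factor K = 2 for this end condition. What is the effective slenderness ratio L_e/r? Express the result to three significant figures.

d_o = 73.1 mm, d_i = 56.9 mm
I = π(d_o⁴ − d_i⁴)/64 = π(73.1⁴ − 56.90⁴)/64 = 8.871×10^5 mm⁴
A = 1.654×10^3 mm²;  r_min = √(I/A) = √(8.871×10^5/1.654×10^3) = 23.16 mm
L_e = K·L = 2 × 2.81 m = 5.620 m = 5620.0 mm
λ = L_e / r_min = 5620.0 / 23.16 = 243

λ ≈ 243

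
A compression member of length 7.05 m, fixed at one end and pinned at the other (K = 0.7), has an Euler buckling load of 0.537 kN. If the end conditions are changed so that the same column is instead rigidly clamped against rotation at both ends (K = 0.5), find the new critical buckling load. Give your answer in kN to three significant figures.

P_cr ∝ 1/K², so P_cr,new = P_cr,old × (K_old/K_new)² = 0.537 × (0.7/0.5)²
= 0.537 × 1.960 = 1.05 kN

P_cr ≈ 1.05 kN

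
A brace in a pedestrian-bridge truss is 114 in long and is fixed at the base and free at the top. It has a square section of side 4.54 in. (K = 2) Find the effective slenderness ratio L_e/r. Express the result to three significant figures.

I = a⁴/12 = 4.54⁴/12 = 35.40 in⁴
A = 20.61 in²;  r_min = √(I/A) = √(35.40/20.61) = 1.311 in
L_e = K·L = 2 × 114 = 228.0 in
λ = L_e / r_min = 228.00 / 1.311 = 174

λ ≈ 174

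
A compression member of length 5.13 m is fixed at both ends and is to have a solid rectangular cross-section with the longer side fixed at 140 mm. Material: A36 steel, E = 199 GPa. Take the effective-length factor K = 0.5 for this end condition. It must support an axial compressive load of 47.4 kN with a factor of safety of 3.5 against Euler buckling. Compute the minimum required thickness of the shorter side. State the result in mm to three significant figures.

b ≈ 36.2 mm

Required P_cr = n·P = 3.5 × 47.4 = 165.9 kN
L_e = K·L = 0.5 × 5.13 = 2.565 m
Required I = P_cr·L_e²/(π²E) = 1.659×10^5 × 2.565² / (π² × 1.99×10^11) = 5.557×10^-7 m⁴
I_req = 5.557×10^5 mm⁴
Rectangle, weak axis: I_min = h·b³/12 with h = 140 mm fixed  ⇒  b = (12I/h)^(1/3) = 36.2 mm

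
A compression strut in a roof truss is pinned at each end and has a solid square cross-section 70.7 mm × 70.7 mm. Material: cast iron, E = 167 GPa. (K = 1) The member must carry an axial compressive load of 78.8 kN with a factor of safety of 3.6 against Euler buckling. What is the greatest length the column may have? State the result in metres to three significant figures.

I = a⁴/12 = 70.7⁴/12 = 2.082×10^6 mm⁴
I = 2.082×10^-6 m⁴
Required critical load P_cr = n·P = 3.6 × 78.8 = 283.7 kN = 2.837×10^5 N
From P_cr = π²EI/(K·L)²:  L = (1/K)·√(π²EI/P_cr) = (1/1)·√(π²×1.67×10^11×2.082×10^-6/2.837×10^5)
L = 3.48 m

L_max ≈ 3.48 m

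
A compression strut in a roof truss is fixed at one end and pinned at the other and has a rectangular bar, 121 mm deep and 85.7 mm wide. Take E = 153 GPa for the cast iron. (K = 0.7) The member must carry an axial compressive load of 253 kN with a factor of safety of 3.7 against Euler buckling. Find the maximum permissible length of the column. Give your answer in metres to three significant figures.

L_max ≈ 4.57 m

Buckling occurs about the weak axis: I_min = h·b³/12 with b = 85.7 mm (the shorter side).
I_min = 121×85.7³/12 = 6.347×10^6 mm⁴
I = 6.347×10^-6 m⁴
Required critical load P_cr = n·P = 3.7 × 253 = 936.1 kN = 9.361×10^5 N
From P_cr = π²EI/(K·L)²:  L = (1/K)·√(π²EI/P_cr) = (1/0.7)·√(π²×1.53×10^11×6.347×10^-6/9.361×10^5)
L = 4.57 m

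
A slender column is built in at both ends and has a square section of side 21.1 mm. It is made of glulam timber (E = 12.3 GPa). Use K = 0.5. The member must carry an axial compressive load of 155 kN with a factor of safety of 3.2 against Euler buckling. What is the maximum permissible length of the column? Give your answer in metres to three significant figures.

L_max ≈ 0.127 m

I = a⁴/12 = 21.1⁴/12 = 1.652×10^4 mm⁴
I = 1.652×10^-8 m⁴
Required critical load P_cr = n·P = 3.2 × 155 = 496.0 kN = 4.960×10^5 N
From P_cr = π²EI/(K·L)²:  L = (1/K)·√(π²EI/P_cr) = (1/0.5)·√(π²×1.23×10^10×1.652×10^-8/4.960×10^5)
L = 0.127 m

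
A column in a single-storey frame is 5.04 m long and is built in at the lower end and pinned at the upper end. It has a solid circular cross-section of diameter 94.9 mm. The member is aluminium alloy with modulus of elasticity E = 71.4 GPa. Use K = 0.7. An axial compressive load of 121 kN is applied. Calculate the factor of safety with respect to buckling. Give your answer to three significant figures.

I = πd⁴/64 = π×94.9⁴/64 = 3.981×10^6 mm⁴
I = 3.981×10^6 mm⁴ = 3.981×10^-6 m⁴
Effective length L_e = K·L = 0.7 × 5.04 = 3.528 m
P_cr = π²EI / L_e² = π² × 71.4×10⁹ × 3.981×10^-6 / 3.528² = 2.254×10^5 N
Factor of safety n = P_cr / P = 225.41 / 121 = 1.86

n ≈ 1.86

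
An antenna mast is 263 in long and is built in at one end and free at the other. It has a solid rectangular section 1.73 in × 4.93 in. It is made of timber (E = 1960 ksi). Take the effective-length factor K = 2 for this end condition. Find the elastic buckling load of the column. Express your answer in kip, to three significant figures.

Buckling occurs about the weak axis: I_min = h·b³/12 with b = 1.73 in (the shorter side).
I_min = 4.93×1.73³/12 = 2.127 in⁴
Effective length L_e = K·L = 2 × 263 = 526.0 in
P_cr = π²EI / L_e² = π² × 1960×10³ × 2.127 / 526.0² = 148.7 lb

P_cr ≈ 0.149 kip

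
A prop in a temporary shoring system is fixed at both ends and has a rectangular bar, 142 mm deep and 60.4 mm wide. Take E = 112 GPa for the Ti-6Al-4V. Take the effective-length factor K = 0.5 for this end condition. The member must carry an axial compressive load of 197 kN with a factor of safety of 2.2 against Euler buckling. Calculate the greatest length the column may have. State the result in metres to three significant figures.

Buckling occurs about the weak axis: I_min = h·b³/12 with b = 60.4 mm (the shorter side).
I_min = 142×60.4³/12 = 2.607×10^6 mm⁴
I = 2.607×10^-6 m⁴
Required critical load P_cr = n·P = 2.2 × 197 = 433.4 kN = 4.334×10^5 N
From P_cr = π²EI/(K·L)²:  L = (1/K)·√(π²EI/P_cr) = (1/0.5)·√(π²×1.12×10^11×2.607×10^-6/4.334×10^5)
L = 5.16 m

L_max ≈ 5.16 m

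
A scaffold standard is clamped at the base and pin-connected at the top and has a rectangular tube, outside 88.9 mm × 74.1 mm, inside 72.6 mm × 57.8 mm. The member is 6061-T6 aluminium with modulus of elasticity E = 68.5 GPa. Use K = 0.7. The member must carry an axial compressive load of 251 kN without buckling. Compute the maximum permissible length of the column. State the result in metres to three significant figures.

L_max ≈ 3.19 m

Weak-axis I_min = (h_o·b_o³ − h_i·b_i³)/12 with b_o = 74.1, b_i = 57.80 mm (shorter outer/inner sides).
I_min = (88.9×74.1³ − 72.60×57.80³)/12 = 1.846×10^6 mm⁴
I = 1.846×10^-6 m⁴
At the buckling limit P_cr = P = 2.510×10^5 N
From P_cr = π²EI/(K·L)²:  L = (1/K)·√(π²EI/P_cr) = (1/0.7)·√(π²×6.85×10^10×1.846×10^-6/2.510×10^5)
L = 3.19 m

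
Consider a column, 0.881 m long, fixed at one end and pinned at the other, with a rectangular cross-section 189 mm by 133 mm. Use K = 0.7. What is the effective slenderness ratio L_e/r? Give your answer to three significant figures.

λ ≈ 16.1

Buckling occurs about the weak axis: I_min = h·b³/12 with b = 133 mm (the shorter side).
I_min = 189×133³/12 = 3.705×10^7 mm⁴
A = 2.514×10^4 mm²;  r_min = √(I/A) = √(3.705×10^7/2.514×10^4) = 38.39 mm
L_e = K·L = 0.7 × 0.881 m = 0.6167 m = 616.70 mm
λ = L_e / r_min = 616.70 / 38.39 = 16.1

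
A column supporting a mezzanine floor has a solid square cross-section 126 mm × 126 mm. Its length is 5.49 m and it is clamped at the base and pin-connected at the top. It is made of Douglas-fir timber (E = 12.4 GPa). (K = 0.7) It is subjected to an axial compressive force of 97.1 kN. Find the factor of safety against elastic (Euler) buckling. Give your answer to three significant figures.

n ≈ 1.79

I = a⁴/12 = 126⁴/12 = 2.100×10^7 mm⁴
I = 2.100×10^7 mm⁴ = 2.100×10^-5 m⁴
Effective length L_e = K·L = 0.7 × 5.49 = 3.843 m
P_cr = π²EI / L_e² = π² × 12.4×10⁹ × 2.100×10^-5 / 3.843² = 1.741×10^5 N
Factor of safety n = P_cr / P = 174.05 / 97.1 = 1.79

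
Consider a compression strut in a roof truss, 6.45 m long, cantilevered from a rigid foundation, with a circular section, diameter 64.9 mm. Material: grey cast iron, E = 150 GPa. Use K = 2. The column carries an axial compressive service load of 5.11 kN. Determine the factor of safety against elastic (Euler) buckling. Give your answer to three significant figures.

n ≈ 1.52

I = πd⁴/64 = π×64.9⁴/64 = 8.709×10^5 mm⁴
I = 8.709×10^5 mm⁴ = 8.709×10^-7 m⁴
Effective length L_e = K·L = 2 × 6.45 = 12.90 m
P_cr = π²EI / L_e² = π² × 150×10⁹ × 8.709×10^-7 / 12.90² = 7.747×10^3 N
Factor of safety n = P_cr / P = 7.7475 / 5.11 = 1.52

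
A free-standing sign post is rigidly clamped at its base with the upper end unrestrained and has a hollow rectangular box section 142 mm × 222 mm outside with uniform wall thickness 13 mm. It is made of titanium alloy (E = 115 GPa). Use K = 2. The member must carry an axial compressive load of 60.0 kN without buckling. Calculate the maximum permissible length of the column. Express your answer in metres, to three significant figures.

L_max ≈ 11.4 m

Inner dimensions: h_i = 222 − 2×13 = 196.0 mm, b_i = 142 − 2×13 = 116.0 mm
Weak-axis I_min = (h_o·b_o³ − h_i·b_i³)/12 with b_o = 142, b_i = 116.0 mm (shorter outer/inner sides).
I_min = (222×142³ − 196.0×116.0³)/12 = 2.748×10^7 mm⁴
I = 2.748×10^-5 m⁴
At the buckling limit P_cr = P = 6.000×10^4 N
From P_cr = π²EI/(K·L)²:  L = (1/K)·√(π²EI/P_cr) = (1/2)·√(π²×1.15×10^11×2.748×10^-5/6.000×10^4)
L = 11.4 m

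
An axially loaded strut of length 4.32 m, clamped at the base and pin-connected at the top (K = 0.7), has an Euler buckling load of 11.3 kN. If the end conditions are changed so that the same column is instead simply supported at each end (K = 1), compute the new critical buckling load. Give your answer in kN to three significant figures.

P_cr ∝ 1/K², so P_cr,new = P_cr,old × (K_old/K_new)² = 11.3 × (0.7/1)²
= 11.3 × 0.4900 = 5.54 kN

P_cr ≈ 5.54 kN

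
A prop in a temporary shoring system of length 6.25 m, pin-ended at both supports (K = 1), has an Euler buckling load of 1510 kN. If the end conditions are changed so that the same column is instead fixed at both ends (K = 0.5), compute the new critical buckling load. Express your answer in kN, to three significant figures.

P_cr ∝ 1/K², so P_cr,new = P_cr,old × (K_old/K_new)² = 1510 × (1/0.5)²
= 1510 × 4.000 = 6040 kN

P_cr ≈ 6040 kN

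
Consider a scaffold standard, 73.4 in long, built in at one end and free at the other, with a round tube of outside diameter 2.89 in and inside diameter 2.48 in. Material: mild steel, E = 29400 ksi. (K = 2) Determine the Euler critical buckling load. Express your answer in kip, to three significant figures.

P_cr ≈ 21.1 kip

d_o = 2.89 in, d_i = 2.48 in
I = π(d_o⁴ − d_i⁴)/64 = π(2.89⁴ − 2.480⁴)/64 = 1.567 in⁴
Effective length L_e = K·L = 2 × 73.4 = 146.8 in
P_cr = π²EI / L_e² = π² × 29400×10³ × 1.567 / 146.8² = 2.110×10^4 lb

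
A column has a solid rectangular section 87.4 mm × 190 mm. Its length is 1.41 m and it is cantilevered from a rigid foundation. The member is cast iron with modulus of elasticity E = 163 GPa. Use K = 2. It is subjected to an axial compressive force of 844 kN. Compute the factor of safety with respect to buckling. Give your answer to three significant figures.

Buckling occurs about the weak axis: I_min = h·b³/12 with b = 87.4 mm (the shorter side).
I_min = 190×87.4³/12 = 1.057×10^7 mm⁴
I = 1.057×10^7 mm⁴ = 1.057×10^-5 m⁴
Effective length L_e = K·L = 2 × 1.41 = 2.820 m
P_cr = π²EI / L_e² = π² × 163×10⁹ × 1.057×10^-5 / 2.820² = 2.138×10^6 N
Factor of safety n = P_cr / P = 2138.4 / 844 = 2.53

n ≈ 2.53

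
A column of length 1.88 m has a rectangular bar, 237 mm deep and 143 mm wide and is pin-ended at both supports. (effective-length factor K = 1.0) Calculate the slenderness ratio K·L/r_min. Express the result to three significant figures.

λ ≈ 45.5

For a rectangle r_min = b/√12 = 143/√12 = 41.28 mm
L_e = K·L = 1 × 1.88 m = 1.880 m = 1880.0 mm
λ = L_e / r_min = 1880.0 / 41.28 = 45.5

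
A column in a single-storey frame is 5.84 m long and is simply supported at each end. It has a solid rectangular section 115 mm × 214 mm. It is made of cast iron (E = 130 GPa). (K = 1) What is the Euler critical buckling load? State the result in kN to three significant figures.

Buckling occurs about the weak axis: I_min = h·b³/12 with b = 115 mm (the shorter side).
I_min = 214×115³/12 = 2.712×10^7 mm⁴
I = 2.712×10^7 mm⁴ = 2.712×10^-5 m⁴
Effective length L_e = K·L = 1 × 5.84 = 5.840 m
P_cr = π²EI / L_e² = π² × 130×10⁹ × 2.712×10^-5 / 5.840² = 1.020×10^6 N

P_cr ≈ 1020 kN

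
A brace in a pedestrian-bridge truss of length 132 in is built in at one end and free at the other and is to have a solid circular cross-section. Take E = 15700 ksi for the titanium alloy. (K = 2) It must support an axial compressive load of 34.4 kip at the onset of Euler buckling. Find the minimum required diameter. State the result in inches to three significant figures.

L_e = K·L = 2 × 132 = 264.0 in
Required I = P_cr·L_e²/(π²E) = 3.440×10^4 × 264.0² / (π² × 1.57×10^7) = 15.47 in⁴
Solid circle: I = πd⁴/64  ⇒  d = (64I/π)^(1/4) = (64×15.47/π)^(1/4) = 4.21 in

d ≈ 4.21 in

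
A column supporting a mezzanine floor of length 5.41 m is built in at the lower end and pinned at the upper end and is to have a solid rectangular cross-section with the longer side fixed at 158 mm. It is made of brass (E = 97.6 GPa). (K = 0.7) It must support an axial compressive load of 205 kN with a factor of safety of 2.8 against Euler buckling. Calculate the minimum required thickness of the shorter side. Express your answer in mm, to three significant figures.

Required P_cr = n·P = 2.8 × 205 = 574.0 kN
L_e = K·L = 0.7 × 5.41 = 3.787 m
Required I = P_cr·L_e²/(π²E) = 5.740×10^5 × 3.787² / (π² × 9.76×10^10) = 8.546×10^-6 m⁴
I_req = 8.546×10^6 mm⁴
Rectangle, weak axis: I_min = h·b³/12 with h = 158 mm fixed  ⇒  b = (12I/h)^(1/3) = 86.6 mm

b ≈ 86.6 mm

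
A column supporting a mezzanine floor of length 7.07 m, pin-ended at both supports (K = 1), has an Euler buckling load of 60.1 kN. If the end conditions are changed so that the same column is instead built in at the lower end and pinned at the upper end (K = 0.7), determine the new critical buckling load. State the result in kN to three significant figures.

P_cr ∝ 1/K², so P_cr,new = P_cr,old × (K_old/K_new)² = 60.1 × (1/0.7)²
= 60.1 × 2.041 = 123 kN

P_cr ≈ 123 kN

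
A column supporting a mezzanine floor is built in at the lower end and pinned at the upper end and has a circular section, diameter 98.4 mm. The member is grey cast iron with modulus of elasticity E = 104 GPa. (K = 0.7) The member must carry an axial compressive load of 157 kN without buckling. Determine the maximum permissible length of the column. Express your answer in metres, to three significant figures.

I = πd⁴/64 = π×98.4⁴/64 = 4.602×10^6 mm⁴
I = 4.602×10^-6 m⁴
At the buckling limit P_cr = P = 1.570×10^5 N
From P_cr = π²EI/(K·L)²:  L = (1/K)·√(π²EI/P_cr) = (1/0.7)·√(π²×1.04×10^11×4.602×10^-6/1.570×10^5)
L = 7.84 m

L_max ≈ 7.84 m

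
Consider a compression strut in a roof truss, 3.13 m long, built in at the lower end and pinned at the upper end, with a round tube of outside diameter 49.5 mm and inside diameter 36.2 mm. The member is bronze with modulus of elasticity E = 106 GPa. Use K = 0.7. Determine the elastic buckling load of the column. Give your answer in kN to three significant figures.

d_o = 49.5 mm, d_i = 36.2 mm
I = π(d_o⁴ − d_i⁴)/64 = π(49.5⁴ − 36.20⁴)/64 = 2.104×10^5 mm⁴
I = 2.104×10^5 mm⁴ = 2.104×10^-7 m⁴
Effective length L_e = K·L = 0.7 × 3.13 = 2.191 m
P_cr = π²EI / L_e² = π² × 106×10⁹ × 2.104×10^-7 / 2.191² = 4.586×10^4 N

P_cr ≈ 45.9 kN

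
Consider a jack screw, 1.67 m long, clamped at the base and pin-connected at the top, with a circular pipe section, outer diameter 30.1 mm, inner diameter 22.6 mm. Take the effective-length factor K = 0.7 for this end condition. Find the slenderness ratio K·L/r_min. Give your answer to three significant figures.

λ ≈ 124

d_o = 30.1 mm, d_i = 22.6 mm
I = π(d_o⁴ − d_i⁴)/64 = π(30.1⁴ − 22.60⁴)/64 = 2.749×10^4 mm⁴
A = 310.4 mm²;  r_min = √(I/A) = √(2.749×10^4/310.4) = 9.410 mm
L_e = K·L = 0.7 × 1.67 m = 1.169 m = 1169.0 mm
λ = L_e / r_min = 1169.0 / 9.410 = 124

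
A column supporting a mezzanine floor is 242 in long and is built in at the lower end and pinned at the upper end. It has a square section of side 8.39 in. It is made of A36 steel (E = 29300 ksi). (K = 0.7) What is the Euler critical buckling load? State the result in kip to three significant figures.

P_cr ≈ 4160 kip

I = a⁴/12 = 8.39⁴/12 = 412.9 in⁴
Effective length L_e = K·L = 0.7 × 242 = 169.4 in
P_cr = π²EI / L_e² = π² × 29300×10³ × 412.9 / 169.4² = 4.161×10^6 lb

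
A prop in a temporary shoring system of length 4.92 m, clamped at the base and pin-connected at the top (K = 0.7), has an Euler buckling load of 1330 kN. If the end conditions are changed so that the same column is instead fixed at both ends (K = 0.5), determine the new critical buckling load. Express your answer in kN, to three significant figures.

P_cr ≈ 2610 kN

P_cr ∝ 1/K², so P_cr,new = P_cr,old × (K_old/K_new)² = 1330 × (0.7/0.5)²
= 1330 × 1.960 = 2610 kN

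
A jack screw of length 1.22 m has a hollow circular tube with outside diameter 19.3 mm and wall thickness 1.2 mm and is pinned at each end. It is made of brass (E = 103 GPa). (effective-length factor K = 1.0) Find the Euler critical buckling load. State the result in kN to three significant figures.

Inner diameter d_i = 19.3 − 2×1.2 = 16.90 mm
I = π(d_o⁴ − d_i⁴)/64 = π(19.3⁴ − 16.90⁴)/64 = 2.807×10^3 mm⁴
I = 2.807×10^3 mm⁴ = 2.807×10^-9 m⁴
Effective length L_e = K·L = 1 × 1.22 = 1.220 m
P_cr = π²EI / L_e² = π² × 103×10⁹ × 2.807×10^-9 / 1.220² = 1.917×10^3 N

P_cr ≈ 1.92 kN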